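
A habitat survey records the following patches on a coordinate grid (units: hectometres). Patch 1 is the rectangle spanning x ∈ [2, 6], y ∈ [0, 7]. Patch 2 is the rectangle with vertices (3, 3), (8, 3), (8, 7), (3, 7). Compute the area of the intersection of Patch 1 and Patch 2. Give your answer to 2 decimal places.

12.00

|Patch 1∩Patch 2|: x∈[3,6], y∈[3,7] → 3·4 = 12.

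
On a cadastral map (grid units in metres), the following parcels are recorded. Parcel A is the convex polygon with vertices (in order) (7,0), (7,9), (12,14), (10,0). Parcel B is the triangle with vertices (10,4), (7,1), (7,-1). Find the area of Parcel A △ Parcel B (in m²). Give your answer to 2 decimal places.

41.10

|Parcel A| = 43.5, |Parcel B| = 3, |Parcel A∩Parcel B| = 2.7.
|Parcel A △ Parcel B| = |Parcel A| + |Parcel B| − 2·|Parcel A∩Parcel B| = 43.5 + 3 − 5.4 = 41.10.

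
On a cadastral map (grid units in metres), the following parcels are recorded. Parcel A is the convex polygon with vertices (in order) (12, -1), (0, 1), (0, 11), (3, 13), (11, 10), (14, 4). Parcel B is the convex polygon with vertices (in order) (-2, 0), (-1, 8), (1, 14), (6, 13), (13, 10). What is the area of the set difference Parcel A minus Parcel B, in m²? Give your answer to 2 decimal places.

72.67

|Parcel A| = 146, |Parcel A∩Parcel B| = 73.3333.
|Parcel A ∖ Parcel B| = |Parcel A| − |Parcel A∩Parcel B| = 146 − 73.3333 = 72.67.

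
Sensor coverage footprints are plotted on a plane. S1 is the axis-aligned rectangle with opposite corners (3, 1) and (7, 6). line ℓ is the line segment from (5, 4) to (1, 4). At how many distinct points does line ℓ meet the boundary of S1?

The segment meets the boundary at (3,4).

1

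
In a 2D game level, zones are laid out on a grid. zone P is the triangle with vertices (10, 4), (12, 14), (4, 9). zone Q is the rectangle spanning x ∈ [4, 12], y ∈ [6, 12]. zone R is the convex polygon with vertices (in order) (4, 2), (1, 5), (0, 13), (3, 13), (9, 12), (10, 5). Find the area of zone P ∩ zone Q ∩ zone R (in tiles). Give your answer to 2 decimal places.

The intersection is the polygon with vertices (7.6,6), (4,9), (8.8,12), (9,12), (9.857,6).
By the shoelace formula its area is 19.97.

19.97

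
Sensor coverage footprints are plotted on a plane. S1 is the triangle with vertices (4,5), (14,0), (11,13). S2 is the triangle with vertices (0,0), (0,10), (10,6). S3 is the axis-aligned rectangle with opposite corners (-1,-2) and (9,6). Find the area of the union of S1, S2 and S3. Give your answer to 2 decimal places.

By inclusion–exclusion:
Individual areas: |S1| = 57.5, |S2| = 50, |S3| = 80.
|S1∩S2| = 11.181.
|S1∩S3| = 10.8125.
|S2∩S3| = 29.7.
|S1∩S2∩S3| = 6.9898.
|S1 ∪ S2 ∪ S3| = 187.5 − 51.6935 + 6.9898 = 142.80.

142.80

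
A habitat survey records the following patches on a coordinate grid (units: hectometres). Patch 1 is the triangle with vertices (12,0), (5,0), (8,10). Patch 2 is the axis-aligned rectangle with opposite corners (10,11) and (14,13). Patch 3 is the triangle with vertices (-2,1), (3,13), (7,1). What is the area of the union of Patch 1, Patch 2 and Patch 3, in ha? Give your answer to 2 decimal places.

By inclusion–exclusion:
Individual areas: |Patch 1| = 35, |Patch 2| = 8, |Patch 3| = 54.
|Patch 1∩Patch 2| = 0.
|Patch 1∩Patch 3| = 2.2816.
|Patch 2∩Patch 3| = 0.
|Patch 1∩Patch 2∩Patch 3| = 0.
|Patch 1 ∪ Patch 2 ∪ Patch 3| = 97 − 2.2816 + 0 = 94.72.

94.72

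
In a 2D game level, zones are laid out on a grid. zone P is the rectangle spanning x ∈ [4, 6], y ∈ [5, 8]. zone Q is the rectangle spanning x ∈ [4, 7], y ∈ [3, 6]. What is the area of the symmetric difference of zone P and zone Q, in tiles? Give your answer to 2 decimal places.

11.00

|zone P∩zone Q|: x∈[4,6], y∈[5,6] → 2·1 = 2.
|zone P △ zone Q| = |zone P| + |zone Q| − 2·|zone P∩zone Q| = 6 + 9 − 4 = 11.00.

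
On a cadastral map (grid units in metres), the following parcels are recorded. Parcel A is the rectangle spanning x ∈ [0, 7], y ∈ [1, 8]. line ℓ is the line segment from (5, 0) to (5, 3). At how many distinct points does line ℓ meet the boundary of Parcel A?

1

The segment meets the boundary at (5,1).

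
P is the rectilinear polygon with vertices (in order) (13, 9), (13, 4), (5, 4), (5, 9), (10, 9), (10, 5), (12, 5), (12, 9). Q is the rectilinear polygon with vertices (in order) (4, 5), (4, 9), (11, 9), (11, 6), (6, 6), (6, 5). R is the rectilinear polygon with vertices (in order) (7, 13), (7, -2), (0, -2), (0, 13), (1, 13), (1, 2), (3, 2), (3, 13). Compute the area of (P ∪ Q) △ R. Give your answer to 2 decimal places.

94.00

|P ∪ Q| = 39.
|(P ∪ Q) ∩ R| = 14.
|(P ∪ Q) △ R| = 39 + 83 − 28 = 94.00.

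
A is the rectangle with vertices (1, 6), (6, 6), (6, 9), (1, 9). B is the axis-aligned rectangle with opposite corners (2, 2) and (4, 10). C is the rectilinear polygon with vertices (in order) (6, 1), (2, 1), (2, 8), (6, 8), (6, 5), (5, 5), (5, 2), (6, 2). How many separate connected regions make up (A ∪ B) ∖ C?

1

(A ∪ B) ∖ C is a single connected region.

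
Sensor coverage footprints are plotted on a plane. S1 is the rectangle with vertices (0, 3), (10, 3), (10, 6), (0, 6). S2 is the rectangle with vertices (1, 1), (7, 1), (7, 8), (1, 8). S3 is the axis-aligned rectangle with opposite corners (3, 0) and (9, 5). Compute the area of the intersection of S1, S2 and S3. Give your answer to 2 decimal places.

The intersection is the polygon with vertices (7,3), (3,3), (3,5), (7,5).
By the shoelace formula its area is 8.00.

8.00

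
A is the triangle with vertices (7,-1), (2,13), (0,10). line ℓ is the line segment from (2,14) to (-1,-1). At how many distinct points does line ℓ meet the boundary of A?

2

The segment meets the boundary at (0.913,8.565), (1.714,12.571).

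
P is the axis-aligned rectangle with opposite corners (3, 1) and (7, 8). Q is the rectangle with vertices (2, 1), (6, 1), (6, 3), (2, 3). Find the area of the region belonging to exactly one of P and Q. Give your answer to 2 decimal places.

|P∩Q|: x∈[3,6], y∈[1,3] → 3·2 = 6.
|P △ Q| = |P| + |Q| − 2·|P∩Q| = 28 + 8 − 12 = 24.00.

24.00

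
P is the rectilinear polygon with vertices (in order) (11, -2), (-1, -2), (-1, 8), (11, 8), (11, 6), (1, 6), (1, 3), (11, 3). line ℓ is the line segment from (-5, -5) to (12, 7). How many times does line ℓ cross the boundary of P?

4

The segment meets the boundary at (11,6.294), (10.583,6), (-0.75,-2), (6.333,3).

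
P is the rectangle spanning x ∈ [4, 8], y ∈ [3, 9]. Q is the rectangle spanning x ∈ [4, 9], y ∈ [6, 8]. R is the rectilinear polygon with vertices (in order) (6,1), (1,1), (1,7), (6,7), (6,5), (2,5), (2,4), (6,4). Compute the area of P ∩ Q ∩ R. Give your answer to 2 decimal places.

The intersection is the polygon with vertices (4,6), (4,7), (6,7), (6,6).
By the shoelace formula its area is 2.00.

2.00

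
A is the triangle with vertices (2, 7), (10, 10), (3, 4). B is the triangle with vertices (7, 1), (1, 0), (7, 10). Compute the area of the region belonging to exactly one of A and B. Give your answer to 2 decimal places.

33.31

|A| = 13.5, |B| = 27, |A∩B| = 3.5941.
|A △ B| = |A| + |B| − 2·|A∩B| = 13.5 + 27 − 7.1882 = 33.31.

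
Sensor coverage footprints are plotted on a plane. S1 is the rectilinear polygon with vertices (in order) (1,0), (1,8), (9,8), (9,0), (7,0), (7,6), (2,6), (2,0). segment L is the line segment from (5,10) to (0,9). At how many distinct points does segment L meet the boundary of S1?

The segment lies entirely outside S1 and never meets its boundary.

0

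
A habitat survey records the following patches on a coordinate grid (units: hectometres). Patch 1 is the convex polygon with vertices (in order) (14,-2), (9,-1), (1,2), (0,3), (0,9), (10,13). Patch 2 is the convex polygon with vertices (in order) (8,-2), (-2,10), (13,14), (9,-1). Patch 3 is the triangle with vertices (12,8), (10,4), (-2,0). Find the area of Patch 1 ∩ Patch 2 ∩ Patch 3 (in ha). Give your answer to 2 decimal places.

14.97

The intersection is the polygon with vertices (3.645,3.226), (11.292,7.596), (10.714,5.429), (10,4), (4.522,2.174).
By the shoelace formula its area is 14.97.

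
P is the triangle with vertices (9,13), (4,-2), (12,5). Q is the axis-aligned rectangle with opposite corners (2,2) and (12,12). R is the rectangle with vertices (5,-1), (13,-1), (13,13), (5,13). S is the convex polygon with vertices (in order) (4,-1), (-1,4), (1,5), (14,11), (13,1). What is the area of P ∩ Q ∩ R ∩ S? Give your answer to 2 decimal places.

The intersection is the polygon with vertices (12,5), (8.571,2), (5.333,2), (7.303,7.909), (10.377,9.328).
By the shoelace formula its area is 29.40.

29.40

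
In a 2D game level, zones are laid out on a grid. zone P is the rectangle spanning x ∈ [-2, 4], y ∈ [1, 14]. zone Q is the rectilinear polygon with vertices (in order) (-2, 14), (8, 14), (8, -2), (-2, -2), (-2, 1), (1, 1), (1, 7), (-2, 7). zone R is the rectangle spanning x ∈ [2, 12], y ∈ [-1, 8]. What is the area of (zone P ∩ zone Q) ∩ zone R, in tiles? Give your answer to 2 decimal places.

The region (zone P ∩ zone Q) ∩ zone R is the polygon with vertices (2,1), (2,8), (4,8), (4,1).
By the shoelace formula its area is 14.00.

14.00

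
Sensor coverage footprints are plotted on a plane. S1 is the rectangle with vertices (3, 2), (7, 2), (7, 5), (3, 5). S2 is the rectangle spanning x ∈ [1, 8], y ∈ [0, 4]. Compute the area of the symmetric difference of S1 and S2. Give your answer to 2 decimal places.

24.00

|S1∩S2|: x∈[3,7], y∈[2,4] → 4·2 = 8.
|S1 △ S2| = |S1| + |S2| − 2·|S1∩S2| = 12 + 28 − 16 = 24.00.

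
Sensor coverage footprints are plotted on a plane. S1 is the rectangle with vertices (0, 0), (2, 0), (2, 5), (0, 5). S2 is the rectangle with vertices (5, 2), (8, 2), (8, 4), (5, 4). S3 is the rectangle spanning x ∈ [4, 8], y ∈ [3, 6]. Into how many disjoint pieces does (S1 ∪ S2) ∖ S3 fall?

(S1 ∪ S2) ∖ S3 splits into 2 disjoint pieces (area 10, area 3).

2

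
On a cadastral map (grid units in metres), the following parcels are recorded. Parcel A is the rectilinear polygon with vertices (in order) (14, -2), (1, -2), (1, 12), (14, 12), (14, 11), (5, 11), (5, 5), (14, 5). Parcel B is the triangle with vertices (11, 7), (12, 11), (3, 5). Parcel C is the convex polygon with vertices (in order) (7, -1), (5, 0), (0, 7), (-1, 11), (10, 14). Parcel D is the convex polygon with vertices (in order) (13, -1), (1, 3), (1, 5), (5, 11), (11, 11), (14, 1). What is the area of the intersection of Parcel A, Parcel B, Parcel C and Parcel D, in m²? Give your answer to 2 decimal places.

The intersection is the polygon with vertices (5,6.333), (5,5.5), (3,5).
By the shoelace formula its area is 0.83.

0.83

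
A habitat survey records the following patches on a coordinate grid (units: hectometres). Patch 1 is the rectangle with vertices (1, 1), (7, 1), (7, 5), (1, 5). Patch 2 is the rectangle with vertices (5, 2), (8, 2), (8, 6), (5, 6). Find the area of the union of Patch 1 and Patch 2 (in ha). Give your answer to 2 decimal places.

By inclusion–exclusion:
Individual areas: |Patch 1| = 24, |Patch 2| = 12.
|Patch 1∩Patch 2|: x∈[5,7], y∈[2,5] → 2·3 = 6.
|Patch 1 ∪ Patch 2| = 36 − 6 = 30.00.

30.00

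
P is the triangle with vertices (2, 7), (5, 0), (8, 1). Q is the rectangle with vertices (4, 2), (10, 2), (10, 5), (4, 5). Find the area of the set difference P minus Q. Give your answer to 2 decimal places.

|P| = 12, |P∩Q| = 4.4762.
|P ∖ Q| = |P| − |P∩Q| = 12 − 4.4762 = 7.52.

7.52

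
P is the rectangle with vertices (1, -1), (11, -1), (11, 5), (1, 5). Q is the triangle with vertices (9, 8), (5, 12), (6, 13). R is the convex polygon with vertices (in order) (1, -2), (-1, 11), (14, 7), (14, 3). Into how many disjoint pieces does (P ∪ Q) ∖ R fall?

2

(P ∪ Q) ∖ R splits into 2 disjoint pieces (area 10.5308, area 3.9639).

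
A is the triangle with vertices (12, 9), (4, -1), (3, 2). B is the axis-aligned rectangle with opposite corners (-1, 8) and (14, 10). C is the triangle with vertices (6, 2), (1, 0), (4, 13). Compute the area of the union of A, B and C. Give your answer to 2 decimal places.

By inclusion–exclusion:
Individual areas: |A| = 17, |B| = 30, |C| = 29.5.
|A∩B| = 0.2429.
|A∩C| = 4.6546.
|B∩C| = 3.3007.
|A∩B∩C| = 0.
|A ∪ B ∪ C| = 76.5 − 8.1982 + 0 = 68.30.

68.30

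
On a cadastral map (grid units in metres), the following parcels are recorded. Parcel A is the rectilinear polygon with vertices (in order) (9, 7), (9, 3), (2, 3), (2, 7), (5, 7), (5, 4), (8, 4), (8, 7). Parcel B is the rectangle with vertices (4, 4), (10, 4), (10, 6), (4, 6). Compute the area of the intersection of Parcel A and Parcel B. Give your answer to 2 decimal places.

4.00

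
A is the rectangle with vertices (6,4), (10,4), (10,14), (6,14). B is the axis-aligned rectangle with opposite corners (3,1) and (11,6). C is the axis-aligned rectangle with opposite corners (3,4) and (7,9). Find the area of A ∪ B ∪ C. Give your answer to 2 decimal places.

81.00

By inclusion–exclusion:
Individual areas: |A| = 40, |B| = 40, |C| = 20.
|A∩B|: x∈[6,10], y∈[4,6] → 4·2 = 8.
|A∩C|: x∈[6,7], y∈[4,9] → 1·5 = 5.
|B∩C|: x∈[3,7], y∈[4,6] → 4·2 = 8.
|A∩B∩C| = 2.
|A ∪ B ∪ C| = 100 − 21 + 2 = 81.00.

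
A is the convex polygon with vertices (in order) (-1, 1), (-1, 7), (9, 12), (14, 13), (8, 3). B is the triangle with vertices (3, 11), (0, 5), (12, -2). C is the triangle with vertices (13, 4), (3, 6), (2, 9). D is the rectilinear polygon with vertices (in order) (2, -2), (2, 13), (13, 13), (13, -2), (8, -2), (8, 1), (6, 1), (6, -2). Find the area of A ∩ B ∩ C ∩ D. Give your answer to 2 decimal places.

The intersection is the polygon with vertices (3,6), (2.143,8.571), (2.524,8.762), (5.48,7.418), (7.018,5.196).
By the shoelace formula its area is 8.18.

8.18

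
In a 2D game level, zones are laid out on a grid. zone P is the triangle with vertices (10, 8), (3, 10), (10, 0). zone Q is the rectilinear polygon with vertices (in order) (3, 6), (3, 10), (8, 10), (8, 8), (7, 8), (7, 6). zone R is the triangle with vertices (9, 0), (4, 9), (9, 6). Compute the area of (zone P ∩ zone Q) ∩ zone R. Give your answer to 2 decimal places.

The region (zone P ∩ zone Q) ∩ zone R is the polygon with vertices (7,6), (5.8,6), (5.154,6.923), (4,9), (7,7.2).
By the shoelace formula its area is 3.74.

3.74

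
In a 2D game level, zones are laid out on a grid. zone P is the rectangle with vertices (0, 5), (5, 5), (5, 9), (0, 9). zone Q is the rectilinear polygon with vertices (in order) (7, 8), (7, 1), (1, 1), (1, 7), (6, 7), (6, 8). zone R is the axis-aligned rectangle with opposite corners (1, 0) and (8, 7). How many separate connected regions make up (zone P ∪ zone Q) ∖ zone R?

2

(zone P ∪ zone Q) ∖ zone R splits into 2 disjoint pieces (area 12, area 1).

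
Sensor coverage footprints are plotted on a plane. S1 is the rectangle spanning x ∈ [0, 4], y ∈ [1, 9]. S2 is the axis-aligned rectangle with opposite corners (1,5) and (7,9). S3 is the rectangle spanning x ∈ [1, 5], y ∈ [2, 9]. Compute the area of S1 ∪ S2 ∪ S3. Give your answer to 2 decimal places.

47.00

By inclusion–exclusion:
Individual areas: |S1| = 32, |S2| = 24, |S3| = 28.
|S1∩S2|: x∈[1,4], y∈[5,9] → 3·4 = 12.
|S1∩S3|: x∈[1,4], y∈[2,9] → 3·7 = 21.
|S2∩S3|: x∈[1,5], y∈[5,9] → 4·4 = 16.
|S1∩S2∩S3| = 12.
|S1 ∪ S2 ∪ S3| = 84 − 49 + 12 = 47.00.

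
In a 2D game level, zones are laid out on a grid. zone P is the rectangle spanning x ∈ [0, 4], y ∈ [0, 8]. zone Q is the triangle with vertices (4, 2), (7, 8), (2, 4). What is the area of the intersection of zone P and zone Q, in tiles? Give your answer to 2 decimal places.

The intersection is the polygon with vertices (4,2), (2,4), (4,5.6).
By the shoelace formula its area is 3.60.

3.60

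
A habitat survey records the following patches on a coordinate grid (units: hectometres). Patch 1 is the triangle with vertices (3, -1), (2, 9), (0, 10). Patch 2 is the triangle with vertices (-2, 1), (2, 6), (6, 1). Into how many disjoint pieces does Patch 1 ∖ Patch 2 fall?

2

Patch 1 ∖ Patch 2 splits into 2 disjoint pieces (area 0.3455, area 5.7177).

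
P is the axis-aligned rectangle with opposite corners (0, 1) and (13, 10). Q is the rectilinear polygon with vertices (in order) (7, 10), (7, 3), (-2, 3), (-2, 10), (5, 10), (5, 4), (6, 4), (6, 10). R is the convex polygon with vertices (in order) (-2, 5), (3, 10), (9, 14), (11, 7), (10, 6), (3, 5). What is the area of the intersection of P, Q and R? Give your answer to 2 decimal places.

24.71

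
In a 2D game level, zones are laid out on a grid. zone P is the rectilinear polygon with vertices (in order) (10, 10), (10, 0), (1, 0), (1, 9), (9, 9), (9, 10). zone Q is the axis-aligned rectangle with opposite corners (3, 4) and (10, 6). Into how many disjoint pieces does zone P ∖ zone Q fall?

zone P ∖ zone Q is a single connected region.

1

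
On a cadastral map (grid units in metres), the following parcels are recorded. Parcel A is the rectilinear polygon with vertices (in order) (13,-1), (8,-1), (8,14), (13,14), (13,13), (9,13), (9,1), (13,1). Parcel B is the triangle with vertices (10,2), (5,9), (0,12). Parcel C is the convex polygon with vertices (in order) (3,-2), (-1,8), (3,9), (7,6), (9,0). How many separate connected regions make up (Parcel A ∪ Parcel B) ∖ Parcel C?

1

(Parcel A ∪ Parcel B) ∖ Parcel C is a single connected region.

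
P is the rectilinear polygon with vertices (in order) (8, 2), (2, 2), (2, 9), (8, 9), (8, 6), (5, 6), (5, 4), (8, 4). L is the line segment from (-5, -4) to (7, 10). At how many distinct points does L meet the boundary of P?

The segment meets the boundary at (6.143,9), (2,4.167).

2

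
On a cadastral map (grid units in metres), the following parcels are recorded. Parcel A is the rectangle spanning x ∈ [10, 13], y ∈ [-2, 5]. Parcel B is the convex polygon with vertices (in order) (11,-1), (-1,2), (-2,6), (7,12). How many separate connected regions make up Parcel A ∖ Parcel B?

1

Parcel A ∖ Parcel B is a single connected region.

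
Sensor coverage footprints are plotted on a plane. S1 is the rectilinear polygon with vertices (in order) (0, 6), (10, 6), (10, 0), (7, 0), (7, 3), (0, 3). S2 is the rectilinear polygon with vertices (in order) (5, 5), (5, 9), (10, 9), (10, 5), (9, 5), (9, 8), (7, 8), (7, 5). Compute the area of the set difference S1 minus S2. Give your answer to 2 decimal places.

36.00

|S1| = 39, |S1∩S2| = 3.
|S1 ∖ S2| = |S1| − |S1∩S2| = 39 − 3 = 36.00.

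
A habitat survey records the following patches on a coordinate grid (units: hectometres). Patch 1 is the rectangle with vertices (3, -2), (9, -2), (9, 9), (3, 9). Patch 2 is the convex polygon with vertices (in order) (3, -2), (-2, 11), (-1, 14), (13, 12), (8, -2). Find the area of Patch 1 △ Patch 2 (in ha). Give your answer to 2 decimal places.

93.80

|Patch 1| = 66, |Patch 2| = 157, |Patch 1∩Patch 2| = 64.6.
|Patch 1 △ Patch 2| = |Patch 1| + |Patch 2| − 2·|Patch 1∩Patch 2| = 66 + 157 − 129.2 = 93.80.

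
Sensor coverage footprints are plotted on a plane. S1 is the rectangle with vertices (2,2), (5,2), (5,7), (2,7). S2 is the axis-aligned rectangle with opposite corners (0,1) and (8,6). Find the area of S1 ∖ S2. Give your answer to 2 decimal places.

|S1∩S2|: x∈[2,5], y∈[2,6] → 3·4 = 12.
|S1| = 15.
|S1 ∖ S2| = |S1| − |S1∩S2| = 15 − 12 = 3.00.

3.00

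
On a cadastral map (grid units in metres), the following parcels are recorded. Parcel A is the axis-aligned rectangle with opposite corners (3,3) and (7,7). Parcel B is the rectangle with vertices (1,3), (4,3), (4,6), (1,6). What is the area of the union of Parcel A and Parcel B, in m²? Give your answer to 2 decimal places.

22.00

By inclusion–exclusion:
Individual areas: |Parcel A| = 16, |Parcel B| = 9.
|Parcel A∩Parcel B|: x∈[3,4], y∈[3,6] → 1·3 = 3.
|Parcel A ∪ Parcel B| = 25 − 3 = 22.00.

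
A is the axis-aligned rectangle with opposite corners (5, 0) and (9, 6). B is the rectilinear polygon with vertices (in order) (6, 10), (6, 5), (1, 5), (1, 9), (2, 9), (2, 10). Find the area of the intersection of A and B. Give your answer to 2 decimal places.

1.00

The intersection is the polygon with vertices (5,6), (6,6), (6,5), (5,5).
By the shoelace formula its area is 1.00.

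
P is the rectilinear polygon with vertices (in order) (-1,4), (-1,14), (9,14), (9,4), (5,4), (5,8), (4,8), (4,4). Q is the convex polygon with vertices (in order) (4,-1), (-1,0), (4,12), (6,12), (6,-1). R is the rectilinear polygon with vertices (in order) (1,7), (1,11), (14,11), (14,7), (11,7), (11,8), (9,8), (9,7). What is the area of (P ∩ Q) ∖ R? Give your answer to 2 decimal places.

|P ∩ Q| = 25.3333.
|(P ∩ Q) ∩ R| = 12.
|(P ∩ Q) ∖ R| = 25.3333 − 12 = 13.33.

13.33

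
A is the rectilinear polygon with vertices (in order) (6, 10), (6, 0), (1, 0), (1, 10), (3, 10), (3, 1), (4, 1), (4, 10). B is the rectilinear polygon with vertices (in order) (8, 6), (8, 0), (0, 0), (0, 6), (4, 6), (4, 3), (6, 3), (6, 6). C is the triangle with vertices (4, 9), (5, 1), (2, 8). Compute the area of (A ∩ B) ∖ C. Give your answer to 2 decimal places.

18.37

|A ∩ B| = 19.
|(A ∩ B) ∩ C| = 0.631.
|(A ∩ B) ∖ C| = 19 − 0.631 = 18.37.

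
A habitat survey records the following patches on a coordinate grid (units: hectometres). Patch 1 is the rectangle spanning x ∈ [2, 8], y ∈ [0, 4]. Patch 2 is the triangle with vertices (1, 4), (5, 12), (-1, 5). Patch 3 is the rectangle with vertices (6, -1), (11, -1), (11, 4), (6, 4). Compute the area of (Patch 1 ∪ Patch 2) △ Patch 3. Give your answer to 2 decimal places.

43.00

|Patch 1 ∪ Patch 2| = 34.
|(Patch 1 ∪ Patch 2) ∩ Patch 3| = 8.
|(Patch 1 ∪ Patch 2) △ Patch 3| = 34 + 25 − 16 = 43.00.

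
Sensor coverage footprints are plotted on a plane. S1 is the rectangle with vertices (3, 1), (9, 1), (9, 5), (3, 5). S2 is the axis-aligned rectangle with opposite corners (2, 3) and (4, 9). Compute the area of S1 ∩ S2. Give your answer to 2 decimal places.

|S1∩S2|: x∈[3,4], y∈[3,5] → 1·2 = 2.

2.00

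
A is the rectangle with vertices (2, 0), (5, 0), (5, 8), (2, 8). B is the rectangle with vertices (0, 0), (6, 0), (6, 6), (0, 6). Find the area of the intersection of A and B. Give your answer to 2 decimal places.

|A∩B|: x∈[2,5], y∈[0,6] → 3·6 = 18.

18.00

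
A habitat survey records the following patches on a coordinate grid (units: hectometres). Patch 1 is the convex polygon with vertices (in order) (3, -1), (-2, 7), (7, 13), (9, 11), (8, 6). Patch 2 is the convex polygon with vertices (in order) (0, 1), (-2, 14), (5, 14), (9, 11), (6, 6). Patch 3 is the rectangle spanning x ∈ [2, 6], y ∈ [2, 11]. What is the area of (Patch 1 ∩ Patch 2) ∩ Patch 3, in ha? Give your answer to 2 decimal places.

The region (Patch 1 ∩ Patch 2) ∩ Patch 3 is the polygon with vertices (4,11), (6,11), (6,6), (2,2.667), (2,9.667).
By the shoelace formula its area is 25.33.

25.33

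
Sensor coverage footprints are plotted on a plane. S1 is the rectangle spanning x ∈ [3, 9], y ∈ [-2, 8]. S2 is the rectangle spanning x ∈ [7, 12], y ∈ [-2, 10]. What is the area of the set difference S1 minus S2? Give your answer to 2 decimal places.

40.00

|S1∩S2|: x∈[7,9], y∈[-2,8] → 2·10 = 20.
|S1| = 60.
|S1 ∖ S2| = |S1| − |S1∩S2| = 60 − 20 = 40.00.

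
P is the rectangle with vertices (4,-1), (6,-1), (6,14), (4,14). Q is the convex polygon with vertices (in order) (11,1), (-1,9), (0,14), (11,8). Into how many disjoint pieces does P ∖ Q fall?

P ∖ Q splits into 2 disjoint pieces (area 12, area 5.4545).

2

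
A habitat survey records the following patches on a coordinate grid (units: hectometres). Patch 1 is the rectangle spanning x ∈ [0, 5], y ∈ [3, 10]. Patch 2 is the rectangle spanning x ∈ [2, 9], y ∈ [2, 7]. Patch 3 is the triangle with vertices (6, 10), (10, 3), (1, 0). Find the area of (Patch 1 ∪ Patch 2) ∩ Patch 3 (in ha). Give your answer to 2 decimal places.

26.89

The region (Patch 1 ∪ Patch 2) ∩ Patch 3 is the polygon with vertices (5,7), (7.714,7), (9,4.75), (9,2.667), (7,2), (2,2), (5,8).
By the shoelace formula its area is 26.89.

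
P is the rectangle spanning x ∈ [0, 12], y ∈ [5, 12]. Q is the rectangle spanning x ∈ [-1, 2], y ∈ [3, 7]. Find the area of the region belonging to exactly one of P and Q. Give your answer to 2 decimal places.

|P∩Q|: x∈[0,2], y∈[5,7] → 2·2 = 4.
|P △ Q| = |P| + |Q| − 2·|P∩Q| = 84 + 12 − 8 = 88.00.

88.00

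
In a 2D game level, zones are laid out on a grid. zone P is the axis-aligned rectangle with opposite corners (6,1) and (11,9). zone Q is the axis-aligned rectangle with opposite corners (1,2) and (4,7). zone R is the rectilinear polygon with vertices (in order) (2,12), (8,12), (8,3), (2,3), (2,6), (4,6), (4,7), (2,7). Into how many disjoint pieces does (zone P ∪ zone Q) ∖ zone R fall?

2

(zone P ∪ zone Q) ∖ zone R splits into 2 disjoint pieces (area 28, area 9).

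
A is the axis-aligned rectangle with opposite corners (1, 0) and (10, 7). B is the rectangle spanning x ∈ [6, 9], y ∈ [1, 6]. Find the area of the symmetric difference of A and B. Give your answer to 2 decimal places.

48.00

|A∩B|: x∈[6,9], y∈[1,6] → 3·5 = 15.
|A △ B| = |A| + |B| − 2·|A∩B| = 63 + 15 − 30 = 48.00.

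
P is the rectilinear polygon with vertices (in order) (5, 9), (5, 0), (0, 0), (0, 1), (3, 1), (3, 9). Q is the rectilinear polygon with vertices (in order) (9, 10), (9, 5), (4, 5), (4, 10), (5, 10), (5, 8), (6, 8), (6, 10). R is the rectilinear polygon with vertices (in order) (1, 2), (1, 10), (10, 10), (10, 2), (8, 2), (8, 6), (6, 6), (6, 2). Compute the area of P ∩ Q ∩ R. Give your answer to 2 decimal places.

The intersection is the polygon with vertices (5,5), (4,5), (4,9), (5,9), (5,8).
By the shoelace formula its area is 4.00.

4.00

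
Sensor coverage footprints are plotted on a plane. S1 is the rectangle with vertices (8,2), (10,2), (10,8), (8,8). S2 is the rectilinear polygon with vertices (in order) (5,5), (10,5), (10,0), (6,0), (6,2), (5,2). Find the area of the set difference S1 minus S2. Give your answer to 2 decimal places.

|S1| = 12, |S1∩S2| = 6.
|S1 ∖ S2| = |S1| − |S1∩S2| = 12 − 6 = 6.00.

6.00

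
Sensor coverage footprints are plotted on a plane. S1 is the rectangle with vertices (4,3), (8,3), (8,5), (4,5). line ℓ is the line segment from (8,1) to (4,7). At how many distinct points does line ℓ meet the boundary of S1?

The segment meets the boundary at (5.333,5), (6.667,3).

2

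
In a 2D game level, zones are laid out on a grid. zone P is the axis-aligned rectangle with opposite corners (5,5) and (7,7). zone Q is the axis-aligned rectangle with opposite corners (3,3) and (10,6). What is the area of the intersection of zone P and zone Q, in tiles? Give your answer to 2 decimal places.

2.00

|zone P∩zone Q|: x∈[5,7], y∈[5,6] → 2·1 = 2.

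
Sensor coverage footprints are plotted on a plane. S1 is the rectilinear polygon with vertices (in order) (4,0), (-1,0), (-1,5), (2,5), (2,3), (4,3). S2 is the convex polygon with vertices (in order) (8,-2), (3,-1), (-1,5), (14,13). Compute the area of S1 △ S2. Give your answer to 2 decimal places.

97.17

|S1| = 21, |S2| = 101.5, |S1∩S2| = 12.6667.
|S1 △ S2| = |S1| + |S2| − 2·|S1∩S2| = 21 + 101.5 − 25.3333 = 97.17.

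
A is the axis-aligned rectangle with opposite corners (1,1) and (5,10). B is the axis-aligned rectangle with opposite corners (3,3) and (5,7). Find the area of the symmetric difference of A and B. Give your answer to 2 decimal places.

28.00

|A∩B|: x∈[3,5], y∈[3,7] → 2·4 = 8.
|A △ B| = |A| + |B| − 2·|A∩B| = 36 + 8 − 16 = 28.00.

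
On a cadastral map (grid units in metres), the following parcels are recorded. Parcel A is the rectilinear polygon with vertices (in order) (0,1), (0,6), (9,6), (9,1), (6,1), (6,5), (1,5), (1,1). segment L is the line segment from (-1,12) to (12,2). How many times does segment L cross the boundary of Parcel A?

The segment meets the boundary at (9,4.308), (6.8,6).

2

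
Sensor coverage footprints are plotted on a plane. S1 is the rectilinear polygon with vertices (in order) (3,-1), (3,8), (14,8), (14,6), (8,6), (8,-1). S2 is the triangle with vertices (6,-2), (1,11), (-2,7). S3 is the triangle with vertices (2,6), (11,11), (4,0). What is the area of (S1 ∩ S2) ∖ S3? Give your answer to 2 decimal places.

|S1 ∩ S2| = 6.3854.
|(S1 ∩ S2) ∩ S3| = 4.1991.
|(S1 ∩ S2) ∖ S3| = 6.3854 − 4.1991 = 2.19.

2.19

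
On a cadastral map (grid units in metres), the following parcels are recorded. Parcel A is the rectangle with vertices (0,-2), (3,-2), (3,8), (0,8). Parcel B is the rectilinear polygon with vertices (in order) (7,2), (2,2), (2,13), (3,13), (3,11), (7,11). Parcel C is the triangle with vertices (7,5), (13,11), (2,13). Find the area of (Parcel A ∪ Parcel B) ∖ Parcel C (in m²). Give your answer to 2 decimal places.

59.04

|Parcel A ∪ Parcel B| = 71.
|(Parcel A ∪ Parcel B) ∩ Parcel C| = 11.9591.
|(Parcel A ∪ Parcel B) ∖ Parcel C| = 71 − 11.9591 = 59.04.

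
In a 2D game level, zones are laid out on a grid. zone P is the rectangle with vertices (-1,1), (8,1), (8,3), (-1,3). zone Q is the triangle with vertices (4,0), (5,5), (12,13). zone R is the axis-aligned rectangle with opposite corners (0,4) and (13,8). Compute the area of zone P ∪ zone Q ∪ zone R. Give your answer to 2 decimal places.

By inclusion–exclusion:
Individual areas: |zone P| = 18, |zone Q| = 13.5, |zone R| = 52.
|zone P∩zone Q| = 1.6615.
|zone P∩zone R| = 0 (no overlap).
|zone Q∩zone R| = 6.9317.
|zone P∩zone Q∩zone R| = 0.
|zone P ∪ zone Q ∪ zone R| = 83.5 − 8.5933 + 0 = 74.91.

74.91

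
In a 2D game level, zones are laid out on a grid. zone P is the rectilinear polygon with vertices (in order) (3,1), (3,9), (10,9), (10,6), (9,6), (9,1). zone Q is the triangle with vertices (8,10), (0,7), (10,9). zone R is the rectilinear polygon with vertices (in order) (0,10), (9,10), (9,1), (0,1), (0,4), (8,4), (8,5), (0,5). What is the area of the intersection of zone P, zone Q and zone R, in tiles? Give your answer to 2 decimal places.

The intersection is the polygon with vertices (5.333,9), (9,9), (9,8.8), (3,7.6), (3,8.125).
By the shoelace formula its area is 3.78.

3.78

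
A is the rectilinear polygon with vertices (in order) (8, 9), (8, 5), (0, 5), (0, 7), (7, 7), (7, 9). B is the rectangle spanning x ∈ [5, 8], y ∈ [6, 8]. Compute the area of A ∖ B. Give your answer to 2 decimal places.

14.00

|A| = 18, |A∩B| = 4.
|A ∖ B| = |A| − |A∩B| = 18 − 4 = 14.00.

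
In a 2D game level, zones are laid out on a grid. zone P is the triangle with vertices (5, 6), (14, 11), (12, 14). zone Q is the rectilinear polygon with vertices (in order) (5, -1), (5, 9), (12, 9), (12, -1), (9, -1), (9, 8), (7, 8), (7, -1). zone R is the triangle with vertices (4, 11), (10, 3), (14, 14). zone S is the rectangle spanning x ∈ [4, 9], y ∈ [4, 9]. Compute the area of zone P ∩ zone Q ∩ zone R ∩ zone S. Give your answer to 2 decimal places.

2.06

The intersection is the polygon with vertices (9,9), (9,8.222), (8.6,8), (7,8), (7,7.111), (6.941,7.078), (6.481,7.692), (7.625,9).
By the shoelace formula its area is 2.06.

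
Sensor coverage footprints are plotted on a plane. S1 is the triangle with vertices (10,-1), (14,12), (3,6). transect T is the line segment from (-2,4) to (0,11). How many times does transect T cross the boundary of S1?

The segment lies entirely outside S1 and never meets its boundary.

0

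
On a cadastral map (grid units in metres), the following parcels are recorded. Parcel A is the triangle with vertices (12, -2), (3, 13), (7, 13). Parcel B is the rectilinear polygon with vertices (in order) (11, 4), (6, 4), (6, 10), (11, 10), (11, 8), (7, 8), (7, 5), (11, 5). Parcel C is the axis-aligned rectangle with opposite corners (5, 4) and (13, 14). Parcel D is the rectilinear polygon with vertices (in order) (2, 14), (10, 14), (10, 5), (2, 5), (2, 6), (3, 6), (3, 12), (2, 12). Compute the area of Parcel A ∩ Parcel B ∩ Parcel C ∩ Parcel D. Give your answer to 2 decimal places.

5.50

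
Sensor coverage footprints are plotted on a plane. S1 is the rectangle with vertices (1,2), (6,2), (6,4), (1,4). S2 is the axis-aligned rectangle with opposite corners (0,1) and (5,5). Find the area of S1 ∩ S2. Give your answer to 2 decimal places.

|S1∩S2|: x∈[1,5], y∈[2,4] → 4·2 = 8.

8.00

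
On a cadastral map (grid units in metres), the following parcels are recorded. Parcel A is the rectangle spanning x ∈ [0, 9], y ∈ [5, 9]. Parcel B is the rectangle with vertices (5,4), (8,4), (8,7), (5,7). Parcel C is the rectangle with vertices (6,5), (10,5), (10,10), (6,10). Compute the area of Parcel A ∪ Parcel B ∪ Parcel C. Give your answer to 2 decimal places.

By inclusion–exclusion:
Individual areas: |Parcel A| = 36, |Parcel B| = 9, |Parcel C| = 20.
|Parcel A∩Parcel B|: x∈[5,8], y∈[5,7] → 3·2 = 6.
|Parcel A∩Parcel C|: x∈[6,9], y∈[5,9] → 3·4 = 12.
|Parcel B∩Parcel C|: x∈[6,8], y∈[5,7] → 2·2 = 4.
|Parcel A∩Parcel B∩Parcel C| = 4.
|Parcel A ∪ Parcel B ∪ Parcel C| = 65 − 22 + 4 = 47.00.

47.00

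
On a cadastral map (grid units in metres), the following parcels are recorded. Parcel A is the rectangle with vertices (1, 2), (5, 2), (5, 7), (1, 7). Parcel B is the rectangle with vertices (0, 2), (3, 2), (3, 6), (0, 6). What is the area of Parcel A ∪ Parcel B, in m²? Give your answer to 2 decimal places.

24.00

By inclusion–exclusion:
Individual areas: |Parcel A| = 20, |Parcel B| = 12.
|Parcel A∩Parcel B|: x∈[1,3], y∈[2,6] → 2·4 = 8.
|Parcel A ∪ Parcel B| = 32 − 8 = 24.00.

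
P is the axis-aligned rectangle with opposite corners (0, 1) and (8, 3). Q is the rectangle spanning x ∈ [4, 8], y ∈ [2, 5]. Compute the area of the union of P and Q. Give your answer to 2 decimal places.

By inclusion–exclusion:
Individual areas: |P| = 16, |Q| = 12.
|P∩Q|: x∈[4,8], y∈[2,3] → 4·1 = 4.
|P ∪ Q| = 28 − 4 = 24.00.

24.00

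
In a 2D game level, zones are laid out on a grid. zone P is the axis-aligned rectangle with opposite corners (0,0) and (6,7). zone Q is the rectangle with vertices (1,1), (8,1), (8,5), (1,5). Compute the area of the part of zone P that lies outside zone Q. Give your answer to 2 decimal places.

22.00

|zone P∩zone Q|: x∈[1,6], y∈[1,5] → 5·4 = 20.
|zone P| = 42.
|zone P ∖ zone Q| = |zone P| − |zone P∩zone Q| = 42 − 20 = 22.00.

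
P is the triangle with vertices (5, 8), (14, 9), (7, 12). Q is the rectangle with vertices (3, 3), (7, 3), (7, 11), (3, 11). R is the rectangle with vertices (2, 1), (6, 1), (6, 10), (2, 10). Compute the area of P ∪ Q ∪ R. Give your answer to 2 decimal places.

60.47

By inclusion–exclusion:
Individual areas: |P| = 17, |Q| = 32, |R| = 36.
|P∩Q| = 3.5278.
|P∩R| = 0.9444.
|Q∩R|: x∈[3,6], y∈[3,10] → 3·7 = 21.
|P∩Q∩R| = 0.9444.
|P ∪ Q ∪ R| = 85 − 25.4722 + 0.9444 = 60.47.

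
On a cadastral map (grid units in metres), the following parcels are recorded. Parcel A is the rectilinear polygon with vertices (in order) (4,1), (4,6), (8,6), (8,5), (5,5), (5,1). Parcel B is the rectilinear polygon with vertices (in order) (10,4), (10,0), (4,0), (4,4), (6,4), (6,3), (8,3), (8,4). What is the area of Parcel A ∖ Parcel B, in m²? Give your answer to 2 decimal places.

5.00

|Parcel A| = 8, |Parcel A∩Parcel B| = 3.
|Parcel A ∖ Parcel B| = |Parcel A| − |Parcel A∩Parcel B| = 8 − 3 = 5.00.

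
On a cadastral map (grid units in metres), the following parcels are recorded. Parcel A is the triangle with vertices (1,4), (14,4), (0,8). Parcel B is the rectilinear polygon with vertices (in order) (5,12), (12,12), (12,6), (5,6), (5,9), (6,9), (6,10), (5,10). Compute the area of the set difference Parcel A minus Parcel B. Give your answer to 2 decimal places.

25.43

|Parcel A| = 26, |Parcel A∩Parcel B| = 0.5714.
|Parcel A ∖ Parcel B| = |Parcel A| − |Parcel A∩Parcel B| = 26 − 0.5714 = 25.43.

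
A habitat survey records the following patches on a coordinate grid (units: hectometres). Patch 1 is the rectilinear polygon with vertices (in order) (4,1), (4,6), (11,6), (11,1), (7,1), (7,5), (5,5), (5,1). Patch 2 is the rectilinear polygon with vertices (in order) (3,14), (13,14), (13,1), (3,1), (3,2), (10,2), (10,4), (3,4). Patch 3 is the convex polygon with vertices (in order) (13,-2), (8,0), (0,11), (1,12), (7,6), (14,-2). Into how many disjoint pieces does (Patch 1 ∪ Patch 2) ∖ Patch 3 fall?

(Patch 1 ∪ Patch 2) ∖ Patch 3 splits into 2 disjoint pieces (area 8.9148, area 91.0625).

2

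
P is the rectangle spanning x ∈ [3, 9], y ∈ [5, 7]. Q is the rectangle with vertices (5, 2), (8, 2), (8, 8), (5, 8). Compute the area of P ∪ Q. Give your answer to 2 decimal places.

24.00

By inclusion–exclusion:
Individual areas: |P| = 12, |Q| = 18.
|P∩Q|: x∈[5,8], y∈[5,7] → 3·2 = 6.
|P ∪ Q| = 30 − 6 = 24.00.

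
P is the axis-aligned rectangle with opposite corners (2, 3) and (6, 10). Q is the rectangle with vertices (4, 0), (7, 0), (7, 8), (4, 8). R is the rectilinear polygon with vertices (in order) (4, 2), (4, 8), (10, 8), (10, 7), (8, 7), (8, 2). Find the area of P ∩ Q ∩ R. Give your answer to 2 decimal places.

The intersection is the polygon with vertices (4,3), (4,8), (6,8), (6,3).
By the shoelace formula its area is 10.00.

10.00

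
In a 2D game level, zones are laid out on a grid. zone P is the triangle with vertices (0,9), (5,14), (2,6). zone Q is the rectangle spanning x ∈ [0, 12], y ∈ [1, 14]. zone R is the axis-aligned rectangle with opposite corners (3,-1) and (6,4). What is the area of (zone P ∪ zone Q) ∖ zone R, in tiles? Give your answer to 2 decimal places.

|zone P ∪ zone Q| = 156.
|(zone P ∪ zone Q) ∩ zone R| = 9.
|(zone P ∪ zone Q) ∖ zone R| = 156 − 9 = 147.00.

147.00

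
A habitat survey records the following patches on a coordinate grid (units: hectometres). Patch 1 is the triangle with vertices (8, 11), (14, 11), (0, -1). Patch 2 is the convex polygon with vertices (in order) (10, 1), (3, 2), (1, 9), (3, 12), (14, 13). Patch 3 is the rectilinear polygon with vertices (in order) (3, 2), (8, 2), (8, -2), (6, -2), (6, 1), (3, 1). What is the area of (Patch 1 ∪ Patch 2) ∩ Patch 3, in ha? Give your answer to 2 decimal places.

The region (Patch 1 ∪ Patch 2) ∩ Patch 3 is the polygon with vertices (3.429,1.939), (3,1.571), (3,2), (8,2), (8,1.286).
By the shoelace formula its area is 1.88.

1.88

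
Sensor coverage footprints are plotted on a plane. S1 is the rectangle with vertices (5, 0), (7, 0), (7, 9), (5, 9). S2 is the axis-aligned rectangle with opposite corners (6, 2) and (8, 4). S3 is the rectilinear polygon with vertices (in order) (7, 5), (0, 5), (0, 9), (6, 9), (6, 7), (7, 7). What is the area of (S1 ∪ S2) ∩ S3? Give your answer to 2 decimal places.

The region (S1 ∪ S2) ∩ S3 is the polygon with vertices (5,9), (6,9), (6,7), (7,7), (7,5), (5,5).
By the shoelace formula its area is 6.00.

6.00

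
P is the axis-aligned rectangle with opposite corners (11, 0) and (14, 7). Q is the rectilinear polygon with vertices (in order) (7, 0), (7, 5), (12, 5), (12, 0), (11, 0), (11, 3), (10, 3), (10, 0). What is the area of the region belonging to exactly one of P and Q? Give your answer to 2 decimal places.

33.00

|P| = 21, |Q| = 22, |P∩Q| = 5.
|P △ Q| = |P| + |Q| − 2·|P∩Q| = 21 + 22 − 10 = 33.00.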